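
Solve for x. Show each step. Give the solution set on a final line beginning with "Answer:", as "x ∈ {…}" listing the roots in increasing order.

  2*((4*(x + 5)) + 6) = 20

Step 1. [2*((4*(x + 5)) + 6) = 20] leading coefficient 2: divide by 2, so div: (4*(x + 5)) + 6 = 10.
Step 2. [(4*(x + 5)) + 6 = 10] +6 is outermost — subtract 6 both sides, so sub: 4*(x + 5) = 4.
Step 3. [4*(x + 5) = 4] 4 out front; divide by 4. So div: x + 5 = 1.
Step 4. [x + 5 = 1] peel the +5: subtract 5 from each side ⇒ sub: x = -4.

Answer: x ∈ {-4}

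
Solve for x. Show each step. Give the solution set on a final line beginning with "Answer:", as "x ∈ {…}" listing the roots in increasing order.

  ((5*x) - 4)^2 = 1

Step 1. [((5*x) - 4)^2 = 1] LHS squared, RHS 1 ≥ 0: apply √ (±), so sqrt: (5*x) - 4 = 1 or -1.
Step 2. [(5*x) - 4 = 1 or -1] add 4: x sits inside (… - 4), so sub: 5*x = 5 or 3.
Step 3. [5*x = 5 or 3] LHS = 5·(…); ÷5 both sides. So div: x = 1 or 3/5.

Answer: x ∈ {3/5, 1}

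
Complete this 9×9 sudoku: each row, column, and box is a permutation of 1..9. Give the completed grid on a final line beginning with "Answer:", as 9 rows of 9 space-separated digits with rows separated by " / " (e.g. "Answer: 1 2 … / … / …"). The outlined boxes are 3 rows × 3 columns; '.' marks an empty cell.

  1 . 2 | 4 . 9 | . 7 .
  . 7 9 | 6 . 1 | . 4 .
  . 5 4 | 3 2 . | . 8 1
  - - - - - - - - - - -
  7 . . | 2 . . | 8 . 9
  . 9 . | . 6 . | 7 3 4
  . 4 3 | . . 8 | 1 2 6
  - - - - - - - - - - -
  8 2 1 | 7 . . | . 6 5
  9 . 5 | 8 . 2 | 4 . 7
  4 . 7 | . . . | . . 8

Step 1. [r5c6∈{5}] r5c6 has the single candidate 5. So r5c6=5.
Step 2. [r9c8∈{1,9}] r9c8 is the only open cell in col 8 admitting 9 ⇒ r9c8=9.
Step 3. [r7c7∈{3}] r7c7's peers cover all but 3, so r7c7=3.
Step 4. [r8c2∈{3,6}] across row 8, 6 lands solely at r8c2. So r8c2=6.
Step 5. [r8c5∈{1,3}] r8c5 is the only open cell in row 8 admitting 3, so r8c5=3.
Step 6. [r1c7∈{5,6}] across row 1, 6 lands solely at r1c7, so r1c7=6.
Step 7. [r1c5∈{5,8}] in row 1, 5 fits only at r1c5. So r1c5=5.
Step 8. [r7c6∈{4}] r7c6's peers cover all but 4, so r7c6=4.
Step 9. [r5c4∈{1}] r5c4's peers cover all but 1, so r5c4=1.
Step 10. [r2c9∈{2,3}] r2c9 is the only open cell in col 9 admitting 2. So r2c9=2.
Step 11. [r1c9∈{3}] only 3 remains possible at r1c9 ⇒ r1c9=3.
Step 12. [r6c4∈{9}] only 9 remains possible at r6c4, so r6c4=9.
Step 13. [r8c8∈{1}] r8c8 has the single candidate 1. So r8c8=1.
Step 14. [r9c7∈{2}] only 2 remains possible at r9c7 ⇒ r9c7=2.
Step 15. [r2c1∈{3}] nothing but 3 survives at r2c1. So r2c1=3.
Step 16. [r7c5∈{9}] r7c5's peers cover all but 9, so r7c5=9.
Step 17. [r3c1∈{6}] nothing but 6 survives at r3c1. So r3c1=6.
Step 18. [r4c5∈{4}] r4c5 is down to just 4. So r4c5=4.
Step 19. [r1c2∈{8}] only 8 remains possible at r1c2 ⇒ r1c2=8.
Step 20. [r4c3∈{6}] r4c3's peers cover all but 6. So r4c3=6.
Step 21. [r4c6∈{3}] nothing but 3 survives at r4c6. So r4c6=3.
Step 22. [r3c6∈{7}] r3c6's peers cover all but 7, so r3c6=7.
Step 23. [r4c8∈{5}] r4c8's peers cover all but 5. So r4c8=5.
Step 24. [r9c2∈{3}] r9c2 has the single candidate 3. So r9c2=3.
Step 25. [r3c7∈{9}] only 9 remains possible at r3c7, so r3c7=9.
Step 26. [r9c6∈{6}] nothing but 6 survives at r9c6. So r9c6=6.
Step 27. [r2c7∈{5}] nothing but 5 survives at r2c7, so r2c7=5.
Step 28. [r4c2∈{1}] only 1 remains possible at r4c2, so r4c2=1.
Step 29. [r5c3∈{8}] only 8 remains possible at r5c3 ⇒ r5c3=8.
Step 30. [r5c1∈{2}] nothing but 2 survives at r5c1, so r5c1=2.
Step 31. [r9c5∈{1}] r9c5 is down to just 1. So r9c5=1.
Step 32. [r9c4∈{5}] nothing but 5 survives at r9c4. So r9c4=5.
Step 33. [r6c1∈{5}] r6c1 has the single candidate 5, so r6c1=5.
Step 34. [r6c5∈{7}] only 7 remains possible at r6c5. So r6c5=7.
Step 35. [r2c5∈{8}] only 8 remains possible at r2c5. So r2c5=8.

Answer: 1 8 2 4 5 9 6 7 3 / 3 7 9 6 8 1 5 4 2 / 6 5 4 3 2 7 9 8 1 / 7 1 6 2 4 3 8 5 9 / 2 9 8 1 6 5 7 3 4 / 5 4 3 9 7 8 1 2 6 / 8 2 1 7 9 4 3 6 5 / 9 6 5 8 3 2 4 1 7 / 4 3 7 5 1 6 2 9 8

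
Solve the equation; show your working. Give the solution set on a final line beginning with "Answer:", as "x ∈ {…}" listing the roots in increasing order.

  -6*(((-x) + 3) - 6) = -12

Step 1. [-6*(((-x) + 3) - 6) = -12] -6·(inner) — divide through by -6, so div: ((-x) + 3) - 6 = 2.
Step 2. [((-x) + 3) - 6 = 2] add 6: x sits inside (… - 6) ⇒ sub: (-x) + 3 = 8.
Step 3. [(-x) + 3 = 8] the outer +3 inverts by subtracting 3, so sub: -x = 5.
Step 4. [-x = 5] LHS negated; negate both sides, so neg: x = -5.

Answer: x ∈ {-5}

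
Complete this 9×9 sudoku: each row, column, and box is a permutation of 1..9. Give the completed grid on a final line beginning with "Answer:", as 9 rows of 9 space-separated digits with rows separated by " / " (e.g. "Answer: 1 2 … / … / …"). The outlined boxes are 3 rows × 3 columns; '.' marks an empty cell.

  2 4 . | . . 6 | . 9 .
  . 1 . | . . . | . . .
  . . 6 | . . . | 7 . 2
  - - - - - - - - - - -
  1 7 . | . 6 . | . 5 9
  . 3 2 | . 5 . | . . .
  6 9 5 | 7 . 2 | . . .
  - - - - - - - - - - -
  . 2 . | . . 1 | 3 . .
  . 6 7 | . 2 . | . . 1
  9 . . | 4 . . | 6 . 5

Step 1. [r9c2∈{8}] r9c2 is down to just 8 ⇒ r9c2=8.
Step 2. [r1c5∈{1,3,7,8}] 7 has one home in row 1: r1c5 ⇒ r1c5=7.
Step 3. [r9c5∈{3}] r9c5's peers cover all but 3. So r9c5=3.
Step 4. [r2c3∈{3,8,9}] col 3 places 9 nowhere but r2c3. So r2c3=9.
Step 5. [r1c3∈{3,8}] 3 has one home in col 3: r1c3, so r1c3=3.
Step 6. [r1c9∈{8}] nothing but 8 survives at r1c9, so r1c9=8.
Step 7. [r4c3∈{4,8}] r4c3 is the only open cell in col 3 admitting 8, so r4c3=8.
Step 8. [r5c1∈{4}] only 4 remains possible at r5c1. So r5c1=4.
Step 9. [r7c1∈{5}] r7c1's peers cover all but 5, so r7c1=5.
Step 10. [r3c1∈{8}] r3c1 has the single candidate 8 ⇒ r3c1=8.
Step 11. [r8c7∈{4,8,9}] col 7 places 9 nowhere but r8c7, so r8c7=9.
Step 12. [r8c8∈{4,8}] row 8 places 4 nowhere but r8c8, so r8c8=4.
Step 13. [r7c8∈{7,8}] r7c8 is the only open cell in box 9 admitting 8 ⇒ r7c8=8.
Step 14. [r4c4∈{3}] r4c4's peers cover all but 3, so r4c4=3.
Step 15. [r4c6∈{4}] r4c6 has the single candidate 4. So r4c6=4.
Step 16. [r3c5∈{1,4,9}] across row 3, 4 lands solely at r3c5. So r3c5=4.
Step 17. [r6c5∈{1,8}] in col 5, 1 fits only at r6c5 ⇒ r6c5=1.
Step 18. [r6c8∈{3}] nothing but 3 survives at r6c8, so r6c8=3.
Step 19. [r2c9∈{3,4,6}] 3 has one home in col 9: r2c9. So r2c9=3.
Step 20. [r3c8∈{1}] r3c8 is down to just 1. So r3c8=1.
Step 21. [r3c2∈{5}] r3c2's peers cover all but 5. So r3c2=5.
Step 22. [r3c4∈{9}] nothing but 9 survives at r3c4, so r3c4=9.
Step 23. [r5c4∈{8}] r5c4's peers cover all but 8 ⇒ r5c4=8.
Step 24. [r8c4∈{5}] nothing but 5 survives at r8c4 ⇒ r8c4=5.
Step 25. [r5c9∈{6,7}] in col 9, 6 fits only at r5c9. So r5c9=6.
Step 26. [r2c7∈{4,5}] r2c7 is the only open cell in row 2 admitting 4. So r2c7=4.
Step 27. [r8c6∈{8}] nothing but 8 survives at r8c6. So r8c6=8.
Step 28. [r9c8∈{2,7}] in row 9, 2 fits only at r9c8 ⇒ r9c8=2.
Step 29. [r7c5∈{9}] r7c5's peers cover all but 9 ⇒ r7c5=9.
Step 30. [r4c7∈{2}] nothing but 2 survives at r4c7, so r4c7=2.
Step 31. [r2c5∈{8}] nothing but 8 survives at r2c5. So r2c5=8.
Step 32. [r2c6∈{5}] r2c6 has the single candidate 5 ⇒ r2c6=5.
Step 33. [r6c7∈{8}] nothing but 8 survives at r6c7 ⇒ r6c7=8.
Step 34. [r7c4∈{6}] r7c4 has the single candidate 6. So r7c4=6.
Step 35. [r6c9∈{4}] nothing but 4 survives at r6c9 ⇒ r6c9=4.
Step 36. [r5c8∈{7}] r5c8 has the single candidate 7 ⇒ r5c8=7.
Step 37. [r1c4∈{1}] nothing but 1 survives at r1c4. So r1c4=1.
Step 38. [r8c1∈{3}] only 3 remains possible at r8c1. So r8c1=3.
Step 39. [r2c4∈{2}] r2c4's peers cover all but 2 ⇒ r2c4=2.
Step 40. [r7c9∈{7}] r7c9's peers cover all but 7 ⇒ r7c9=7.
Step 41. [r2c1∈{7}] r2c1 has the single candidate 7 ⇒ r2c1=7.
Step 42. [r2c8∈{6}] only 6 remains possible at r2c8, so r2c8=6.
Step 43. [r5c7∈{1}] r5c7's peers cover all but 1. So r5c7=1.
Step 44. [r9c6∈{7}] r9c6's peers cover all but 7. So r9c6=7.
Step 45. [r9c3∈{1}] r9c3's peers cover all but 1. So r9c3=1.
Step 46. [r7c3∈{4}] r7c3's peers cover all but 4. So r7c3=4.
Step 47. [r1c7∈{5}] r1c7's peers cover all but 5 ⇒ r1c7=5.
Step 48. [r3c6∈{3}] r3c6 has the single candidate 3 ⇒ r3c6=3.
Step 49. [r5c6∈{9}] r5c6's peers cover all but 9 ⇒ r5c6=9.

Answer: 2 4 3 1 7 6 5 9 8 / 7 1 9 2 8 5 4 6 3 / 8 5 6 9 4 3 7 1 2 / 1 7 8 3 6 4 2 5 9 / 4 3 2 8 5 9 1 7 6 / 6 9 5 7 1 2 8 3 4 / 5 2 4 6 9 1 3 8 7 / 3 6 7 5 2 8 9 4 1 / 9 8 1 4 3 7 6 2 5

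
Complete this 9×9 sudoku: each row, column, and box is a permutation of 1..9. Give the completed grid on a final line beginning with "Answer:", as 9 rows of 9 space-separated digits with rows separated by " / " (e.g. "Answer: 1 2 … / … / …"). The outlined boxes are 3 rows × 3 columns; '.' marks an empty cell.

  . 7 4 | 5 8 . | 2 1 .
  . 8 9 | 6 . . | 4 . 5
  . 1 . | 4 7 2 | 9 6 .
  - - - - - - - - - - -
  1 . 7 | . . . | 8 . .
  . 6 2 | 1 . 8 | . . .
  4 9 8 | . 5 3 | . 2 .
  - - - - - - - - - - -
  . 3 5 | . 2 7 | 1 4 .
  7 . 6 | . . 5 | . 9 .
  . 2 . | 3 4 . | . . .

Step 1. [r5c1∈{3,5}] box 4 places 3 nowhere but r5c1. So r5c1=3.
Step 2. [r9c8∈{5,7,8}] in col 8, 8 fits only at r9c8. So r9c8=8.
Step 3. [r9c6∈{1,6,9}] r9c6 is the only open cell in box 8 admitting 6. So r9c6=6.
Step 4. [r1c9∈{3}] r1c9's peers cover all but 3 ⇒ r1c9=3.
Step 5. [r5c5∈{9}] only 9 remains possible at r5c5. So r5c5=9.
Step 6. [r6c7∈{6,7}] col 7 places 6 nowhere but r6c7. So r6c7=6.
Step 7. [r9c9∈{7}] r9c9 has the single candidate 7, so r9c9=7.
Step 8. [r7c4∈{8,9}] r7c4 is the only open cell in col 4 admitting 9. So r7c4=9.
Step 9. [r5c7∈{5,7}] r5c7 is the only open cell in col 7 admitting 7. So r5c7=7.
Step 10. [r5c8∈{5}] r5c8 has the single candidate 5 ⇒ r5c8=5.
Step 11. [r4c6∈{4}] r4c6 is down to just 4 ⇒ r4c6=4.
Step 12. [r2c5∈{1,3}] in row 2, 3 fits only at r2c5, so r2c5=3.
Step 13. [r5c9∈{4}] only 4 remains possible at r5c9 ⇒ r5c9=4.
Step 14. [r4c9∈{9}] r4c9 is down to just 9, so r4c9=9.
Step 15. [r3c9∈{8}] r3c9 is down to just 8, so r3c9=8.
Step 16. [r4c8∈{3}] r4c8's peers cover all but 3 ⇒ r4c8=3.
Step 17. [r1c1∈{6}] only 6 remains possible at r1c1 ⇒ r1c1=6.
Step 18. [r8c4∈{8}] nothing but 8 survives at r8c4 ⇒ r8c4=8.
Step 19. [r2c8∈{7}] only 7 remains possible at r2c8. So r2c8=7.
Step 20. [r8c2∈{4}] r8c2 is down to just 4. So r8c2=4.
Step 21. [r4c2∈{5}] r4c2's peers cover all but 5 ⇒ r4c2=5.
Step 22. [r3c1∈{5}] nothing but 5 survives at r3c1, so r3c1=5.
Step 23. [r8c5∈{1}] r8c5 is down to just 1. So r8c5=1.
Step 24. [r2c1∈{2}] r2c1 has the single candidate 2, so r2c1=2.
Step 25. [r3c3∈{3}] only 3 remains possible at r3c3. So r3c3=3.
Step 26. [r6c9∈{1}] r6c9's peers cover all but 1, so r6c9=1.
Step 27. [r9c1∈{9}] only 9 remains possible at r9c1 ⇒ r9c1=9.
Step 28. [r9c3∈{1}] r9c3's peers cover all but 1 ⇒ r9c3=1.
Step 29. [r9c7∈{5}] r9c7's peers cover all but 5. So r9c7=5.
Step 30. [r6c4∈{7}] r6c4 is down to just 7, so r6c4=7.
Step 31. [r8c9∈{2}] r8c9's peers cover all but 2 ⇒ r8c9=2.
Step 32. [r7c9∈{6}] nothing but 6 survives at r7c9. So r7c9=6.
Step 33. [r4c4∈{2}] r4c4 has the single candidate 2, so r4c4=2.
Step 34. [r7c1∈{8}] r7c1 has the single candidate 8. So r7c1=8.
Step 35. [r8c7∈{3}] r8c7's peers cover all but 3, so r8c7=3.
Step 36. [r2c6∈{1}] r2c6 is down to just 1 ⇒ r2c6=1.
Step 37. [r4c5∈{6}] nothing but 6 survives at r4c5 ⇒ r4c5=6.
Step 38. [r1c6∈{9}] only 9 remains possible at r1c6 ⇒ r1c6=9.

Answer: 6 7 4 5 8 9 2 1 3 / 2 8 9 6 3 1 4 7 5 / 5 1 3 4 7 2 9 6 8 / 1 5 7 2 6 4 8 3 9 / 3 6 2 1 9 8 7 5 4 / 4 9 8 7 5 3 6 2 1 / 8 3 5 9 2 7 1 4 6 / 7 4 6 8 1 5 3 9 2 / 9 2 1 3 4 6 5 8 7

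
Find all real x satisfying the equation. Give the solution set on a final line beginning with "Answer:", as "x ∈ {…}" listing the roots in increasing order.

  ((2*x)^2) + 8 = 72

Step 1. [((2*x)^2) + 8 = 72] +8 is outermost — subtract 8 both sides ⇒ sub: (2*x)^2 = 64.
Step 2. [(2*x)^2 = 64] LHS squared, RHS 64 ≥ 0: apply √ (±). So sqrt: 2*x = 8 or -8.
Step 3. [2*x = 8 or -8] divide by the outer 2 ⇒ div: x = 4 or -4.

Answer: x ∈ {-4, 4}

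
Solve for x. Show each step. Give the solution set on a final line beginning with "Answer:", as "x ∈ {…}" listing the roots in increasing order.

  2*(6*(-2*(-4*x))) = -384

Step 1. [2*(6*(-2*(-4*x))) = -384] 2 out front; divide by 2 ⇒ div: 6*(-2*(-4*x)) = -192.
Step 2. [6*(-2*(-4*x)) = -192] 6 out front; divide by 6 ⇒ div: -2*(-4*x) = -32.
Step 3. [-2*(-4*x) = -32] divide by the outer -2 ⇒ div: -4*x = 16.
Step 4. [-4*x = 16] leading coefficient -4: divide by -4. So div: x = -4.

Answer: x ∈ {-4}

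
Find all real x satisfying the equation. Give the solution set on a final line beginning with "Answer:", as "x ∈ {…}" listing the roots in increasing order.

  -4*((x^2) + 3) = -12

Step 1. [-4*((x^2) + 3) = -12] LHS = -4·(…); ÷-4 both sides, so div: (x^2) + 3 = 3.
Step 2. [(x^2) + 3 = 3] peel the +3: subtract 3 from each side ⇒ sub: x^2 = 0.
Step 3. [x^2 = 0] LHS squared, RHS 0 ≥ 0: apply √ (±), so sqrt: x = 0.

Answer: x ∈ {0}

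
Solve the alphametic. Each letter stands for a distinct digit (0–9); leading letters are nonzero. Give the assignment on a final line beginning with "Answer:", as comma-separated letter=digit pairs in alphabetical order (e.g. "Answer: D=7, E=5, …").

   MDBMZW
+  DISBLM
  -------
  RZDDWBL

Step 1. [col 1: W + M ≡ L (mod 10)] column 1 (W + M ≡ L (mod 10), carry-in 0) doesn't pin M yet; pick M=7 and continue ⇒ M=7.
Step 2. [col 1: W + M ≡ L (mod 10)] no forcing yet in column 1 (carry-in 0); W=2 is free and consistent — try it. So W=2.
Step 3. [col 1: W + M ≡ L (mod 10)] from column 1 (W=2, M=7, carry-in 0, digits 2,7 already taken and all letters distinct): L must equal 9, so L=9.
Step 4. [col 2: Z + L ≡ B (mod 10)] several values work for Z in column 2 (Z + L ≡ B (mod 10), carry-in 0); try Z=5, so Z=5.
Step 5. [col 2: Z + L ≡ B (mod 10)] from column 2 (Z=5, L=9, carry-in 0, digits 2,5,7,9 already taken and all letters distinct): B must equal 4, so B=4.
Step 6. [R] R is the leading digit of a 7-digit sum of two 6-digit numbers; the final carry is exactly 1 ⇒ R=1.
Step 7. [col 4: B + S ≡ D (mod 10)] no forcing yet in column 4 (carry-in 1); D=8 is free and consistent — try it ⇒ D=8.
Step 8. [col 4: B + S ≡ D (mod 10)] column 4 reads B+S+carry(1)=D with B=4, D=8; with digits 1,2,4,5,7,8,9 already taken and all letters distinct, the only value for S is 3, so S=3.
Step 9. [col 5: D + I ≡ D (mod 10)] in column 5 we have D+I≡D with carry-in 0; given D=8 and digits 1,2,3,4,5,7,8,9 already taken and all letters distinct, that pins I to 0. So I=0.

Answer: B=4, D=8, I=0, L=9, M=7, R=1, S=3, W=2, Z=5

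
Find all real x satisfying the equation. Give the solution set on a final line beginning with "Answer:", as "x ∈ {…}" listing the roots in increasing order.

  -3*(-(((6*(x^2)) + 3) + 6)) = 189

Step 1. [-3*(-(((6*(x^2)) + 3) + 6)) = 189] -3·(inner) — divide through by -3. So div: -(((6*(x^2)) + 3) + 6) = -63.
Step 2. [-(((6*(x^2)) + 3) + 6) = -63] leading − — multiply by −1 ⇒ neg: ((6*(x^2)) + 3) + 6 = 63.
Step 3. [((6*(x^2)) + 3) + 6 = 63] peel the +6: subtract 6 from each side. So sub: (6*(x^2)) + 3 = 57.
Step 4. [(6*(x^2)) + 3 = 57] +3 is outermost — subtract 3 both sides, so sub: 6*(x^2) = 54.
Step 5. [6*(x^2) = 54] 6·(inner) — divide through by 6. So div: x^2 = 9.
Step 6. [x^2 = 9] LHS squared, RHS 9 ≥ 0: apply √ (±). So sqrt: x = 3 or -3.

Answer: x ∈ {-3, 3}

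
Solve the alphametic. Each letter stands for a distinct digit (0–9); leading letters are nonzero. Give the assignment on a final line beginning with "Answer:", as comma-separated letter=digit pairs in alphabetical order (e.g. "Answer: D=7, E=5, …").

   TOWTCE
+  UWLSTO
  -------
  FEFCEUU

Step 1. [col 1: E + O ≡ U (mod 10)] column 1 (E + O ≡ U (mod 10), carry-in 0) doesn't pin U yet; pick U=8 and continue. So U=8.
Step 2. [F] F is the leading digit of a 7-digit sum of two 6-digit numbers; the final carry is exactly 1. So F=1.
Step 3. [col 1: E + O ≡ U (mod 10)] no forcing yet in column 1 (carry-in 0); E=5 is free and consistent — try it. So E=5.
Step 4. [col 1: E + O ≡ U (mod 10)] in column 1 we have E+O≡U with carry-in 0; given E=5, U=8 and digits 1,5,8 already taken and all letters distinct, that pins O to 3. So O=3.
Step 5. [col 2: C + T ≡ U (mod 10)] several values work for T in column 2 (C + T ≡ U (mod 10), carry-in 0); try T=6, so T=6.
Step 6. [col 2: C + T ≡ U (mod 10)] from column 2 (T=6, U=8, carry-in 0, digits 1,3,5,6,8 already taken and all letters distinct): C must equal 2, so C=2.
Step 7. [col 3: T + S ≡ E (mod 10)] column 3: given T=6, E=5, carry-in 0, and digits 1,2,3,5,6,8 already taken and all letters distinct, T+S≡E (mod 10) forces S=9. So S=9.
Step 8. [col 4: W + L ≡ C (mod 10)] L=4 is one option consistent with column 4 (W + L ≡ C (mod 10), carry-in 1) — take it, so L=4.
Step 9. [col 4: W + L ≡ C (mod 10)] in column 4 we have W+L≡C with carry-in 1; given L=4, C=2 and digits 1,2,3,4,5,6,8,9 already taken and all letters distinct, that pins W to 7 ⇒ W=7.

Answer: C=2, E=5, F=1, L=4, O=3, S=9, T=6, U=8, W=7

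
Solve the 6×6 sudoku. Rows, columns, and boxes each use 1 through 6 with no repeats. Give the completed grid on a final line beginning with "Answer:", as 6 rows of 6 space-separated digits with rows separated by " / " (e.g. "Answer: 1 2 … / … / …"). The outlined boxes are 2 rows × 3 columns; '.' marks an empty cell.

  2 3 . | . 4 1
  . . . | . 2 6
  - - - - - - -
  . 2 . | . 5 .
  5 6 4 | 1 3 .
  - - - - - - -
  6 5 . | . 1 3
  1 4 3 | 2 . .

Step 1. [r1c4∈{5}] r1c4 has the single candidate 5 ⇒ r1c4=5.
Step 2. [r2c3∈{1,5}] 5 has one home in row 2: r2c3 ⇒ r2c3=5.
Step 3. [r5c4∈{4}] r5c4 has the single candidate 4 ⇒ r5c4=4.
Step 4. [r6c6∈{5}] only 5 remains possible at r6c6 ⇒ r6c6=5.
Step 5. [r2c4∈{3}] nothing but 3 survives at r2c4, so r2c4=3.
Step 6. [r3c1∈{3}] nothing but 3 survives at r3c1, so r3c1=3.
Step 7. [r6c5∈{6}] only 6 remains possible at r6c5. So r6c5=6.
Step 8. [r5c3∈{2}] nothing but 2 survives at r5c3, so r5c3=2.
Step 9. [r3c3∈{1}] r3c3's peers cover all but 1, so r3c3=1.
Step 10. [r3c6∈{4}] nothing but 4 survives at r3c6, so r3c6=4.
Step 11. [r2c1∈{4}] nothing but 4 survives at r2c1, so r2c1=4.
Step 12. [r2c2∈{1}] only 1 remains possible at r2c2. So r2c2=1.
Step 13. [r3c4∈{6}] r3c4 is down to just 6 ⇒ r3c4=6.
Step 14. [r1c3∈{6}] nothing but 6 survives at r1c3, so r1c3=6.
Step 15. [r4c6∈{2}] r4c6 is down to just 2. So r4c6=2.

Answer: 2 3 6 5 4 1 / 4 1 5 3 2 6 / 3 2 1 6 5 4 / 5 6 4 1 3 2 / 6 5 2 4 1 3 / 1 4 3 2 6 5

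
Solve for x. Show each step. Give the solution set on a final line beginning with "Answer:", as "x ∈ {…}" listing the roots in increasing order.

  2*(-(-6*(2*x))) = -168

Step 1. [2*(-(-6*(2*x))) = -168] leading coefficient 2: divide by 2 ⇒ div: -(-6*(2*x)) = -84.
Step 2. [-(-6*(2*x)) = -84] leading − — multiply by −1. So neg: -6*(2*x) = 84.
Step 3. [-6*(2*x) = 84] -6 out front; divide by -6 ⇒ div: 2*x = -14.
Step 4. [2*x = -14] leading coefficient 2: divide by 2 ⇒ div: x = -7.

Answer: x ∈ {-7}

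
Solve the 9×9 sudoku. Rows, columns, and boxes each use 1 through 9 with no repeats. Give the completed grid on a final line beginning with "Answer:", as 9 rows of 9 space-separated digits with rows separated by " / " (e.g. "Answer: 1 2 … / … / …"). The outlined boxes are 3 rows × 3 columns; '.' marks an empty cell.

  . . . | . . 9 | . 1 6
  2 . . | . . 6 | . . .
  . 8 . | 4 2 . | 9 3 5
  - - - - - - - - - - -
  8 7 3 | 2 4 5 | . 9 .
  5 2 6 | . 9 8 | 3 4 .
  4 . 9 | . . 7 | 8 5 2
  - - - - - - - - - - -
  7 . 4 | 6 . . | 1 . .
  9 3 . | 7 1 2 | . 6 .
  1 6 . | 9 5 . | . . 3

Step 1. [r7c5∈{3,8}] across box 8, 8 lands solely at r7c5. So r7c5=8.
Step 2. [r3c3∈{1,7}] r3c3 is the only open cell in row 3 admitting 7, so r3c3=7.
Step 3. [r1c3∈{5}] nothing but 5 survives at r1c3. So r1c3=5.
Step 4. [r1c7∈{2,4,7}] row 1 places 2 nowhere but r1c7, so r1c7=2.
Step 5. [r2c4∈{1,3,5,8}] across row 2, 5 lands solely at r2c4 ⇒ r2c4=5.
Step 6. [r2c5∈{3,7}] 3 has one home in row 2: r2c5. So r2c5=3.
Step 7. [r8c3∈{8}] r8c3 has the single candidate 8, so r8c3=8.
Step 8. [r2c9∈{4,7,8}] r2c9 is the only open cell in col 9 admitting 8, so r2c9=8.
Step 9. [r2c7∈{4,7}] box 3 places 4 nowhere but r2c7, so r2c7=4.
Step 10. [r6c2∈{1}] r6c2 has the single candidate 1 ⇒ r6c2=1.
Step 11. [r9c8∈{2,7,8}] 8 has one home in row 9: r9c8, so r9c8=8.
Step 12. [r5c9∈{1,7}] 7 has one home in row 5: r5c9 ⇒ r5c9=7.
Step 13. [r9c6∈{4}] r9c6 is down to just 4, so r9c6=4.
Step 14. [r8c9∈{4}] r8c9's peers cover all but 4. So r8c9=4.
Step 15. [r9c3∈{2}] r9c3's peers cover all but 2 ⇒ r9c3=2.
Step 16. [r1c4∈{8}] r1c4's peers cover all but 8, so r1c4=8.
Step 17. [r5c4∈{1}] r5c4's peers cover all but 1, so r5c4=1.
Step 18. [r6c4∈{3}] r6c4 is down to just 3. So r6c4=3.
Step 19. [r4c7∈{6}] r4c7 has the single candidate 6, so r4c7=6.
Step 20. [r2c8∈{7}] r2c8 has the single candidate 7, so r2c8=7.
Step 21. [r1c5∈{7}] r1c5 has the single candidate 7 ⇒ r1c5=7.
Step 22. [r9c7∈{7}] r9c7's peers cover all but 7 ⇒ r9c7=7.
Step 23. [r6c5∈{6}] r6c5's peers cover all but 6, so r6c5=6.
Step 24. [r2c3∈{1}] only 1 remains possible at r2c3 ⇒ r2c3=1.
Step 25. [r7c2∈{5}] only 5 remains possible at r7c2 ⇒ r7c2=5.
Step 26. [r2c2∈{9}] r2c2 has the single candidate 9, so r2c2=9.
Step 27. [r3c6∈{1}] r3c6 has the single candidate 1. So r3c6=1.
Step 28. [r7c6∈{3}] only 3 remains possible at r7c6 ⇒ r7c6=3.
Step 29. [r1c1∈{3}] r1c1 is down to just 3, so r1c1=3.
Step 30. [r4c9∈{1}] r4c9 has the single candidate 1 ⇒ r4c9=1.
Step 31. [r7c9∈{9}] only 9 remains possible at r7c9 ⇒ r7c9=9.
Step 32. [r8c7∈{5}] nothing but 5 survives at r8c7. So r8c7=5.
Step 33. [r1c2∈{4}] r1c2 is down to just 4. So r1c2=4.
Step 34. [r3c1∈{6}] r3c1 is down to just 6 ⇒ r3c1=6.
Step 35. [r7c8∈{2}] only 2 remains possible at r7c8. So r7c8=2.

Answer: 3 4 5 8 7 9 2 1 6 / 2 9 1 5 3 6 4 7 8 / 6 8 7 4 2 1 9 3 5 / 8 7 3 2 4 5 6 9 1 / 5 2 6 1 9 8 3 4 7 / 4 1 9 3 6 7 8 5 2 / 7 5 4 6 8 3 1 2 9 / 9 3 8 7 1 2 5 6 4 / 1 6 2 9 5 4 7 8 3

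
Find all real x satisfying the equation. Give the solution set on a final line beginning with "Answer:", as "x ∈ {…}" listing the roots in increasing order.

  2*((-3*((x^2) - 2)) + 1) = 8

Step 1. [2*((-3*((x^2) - 2)) + 1) = 8] divide by the outer 2. So div: (-3*((x^2) - 2)) + 1 = 4.
Step 2. [(-3*((x^2) - 2)) + 1 = 4] +1 is outermost — subtract 1 both sides ⇒ sub: -3*((x^2) - 2) = 3.
Step 3. [-3*((x^2) - 2) = 3] -3 out front; divide by -3, so div: (x^2) - 2 = -1.
Step 4. [(x^2) - 2 = -1] 2 comes off first (add 2), so sub: x^2 = 1.
Step 5. [x^2 = 1] √ both sides: 1 ≥ 0 gives two branches. So sqrt: x = 1 or -1.

Answer: x ∈ {-1, 1}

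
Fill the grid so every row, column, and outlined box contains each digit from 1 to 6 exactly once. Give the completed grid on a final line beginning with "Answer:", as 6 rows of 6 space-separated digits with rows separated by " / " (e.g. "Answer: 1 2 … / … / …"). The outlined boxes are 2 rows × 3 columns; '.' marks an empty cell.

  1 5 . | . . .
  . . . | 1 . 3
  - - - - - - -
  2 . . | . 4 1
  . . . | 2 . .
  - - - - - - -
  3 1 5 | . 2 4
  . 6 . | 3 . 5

Step 1. [r4c6∈{6}] nothing but 6 survives at r4c6 ⇒ r4c6=6.
Step 2. [r1c3∈{2,3,4,6}] across row 1, 3 lands solely at r1c3. So r1c3=3.
Step 3. [r2c1∈{4,6}] r2c1 is the only open cell in col 1 admitting 6. So r2c1=6.
Step 4. [r6c1∈{4}] r6c1's peers cover all but 4, so r6c1=4.
Step 5. [r4c5∈{3,5}] r4c5 is the only open cell in col 5 admitting 3, so r4c5=3.
Step 6. [r2c2∈{2,4}] across col 2, 2 lands solely at r2c2. So r2c2=2.
Step 7. [r1c4∈{4,6}] in row 1, 4 fits only at r1c4. So r1c4=4.
Step 8. [r2c3∈{4}] r2c3 is down to just 4. So r2c3=4.
Step 9. [r6c3∈{2}] r6c3 has the single candidate 2, so r6c3=2.
Step 10. [r2c5∈{5}] r2c5 is down to just 5 ⇒ r2c5=5.
Step 11. [r4c2∈{4}] nothing but 4 survives at r4c2, so r4c2=4.
Step 12. [r4c1∈{5}] only 5 remains possible at r4c1. So r4c1=5.
Step 13. [r1c6∈{2}] nothing but 2 survives at r1c6. So r1c6=2.
Step 14. [r6c5∈{1}] r6c5's peers cover all but 1, so r6c5=1.
Step 15. [r4c3∈{1}] r4c3's peers cover all but 1, so r4c3=1.
Step 16. [r3c2∈{3}] r3c2 has the single candidate 3 ⇒ r3c2=3.
Step 17. [r3c4∈{5}] only 5 remains possible at r3c4 ⇒ r3c4=5.
Step 18. [r3c3∈{6}] r3c3 has the single candidate 6. So r3c3=6.
Step 19. [r5c4∈{6}] r5c4 is down to just 6. So r5c4=6.
Step 20. [r1c5∈{6}] r1c5's peers cover all but 6, so r1c5=6.

Answer: 1 5 3 4 6 2 / 6 2 4 1 5 3 / 2 3 6 5 4 1 / 5 4 1 2 3 6 / 3 1 5 6 2 4 / 4 6 2 3 1 5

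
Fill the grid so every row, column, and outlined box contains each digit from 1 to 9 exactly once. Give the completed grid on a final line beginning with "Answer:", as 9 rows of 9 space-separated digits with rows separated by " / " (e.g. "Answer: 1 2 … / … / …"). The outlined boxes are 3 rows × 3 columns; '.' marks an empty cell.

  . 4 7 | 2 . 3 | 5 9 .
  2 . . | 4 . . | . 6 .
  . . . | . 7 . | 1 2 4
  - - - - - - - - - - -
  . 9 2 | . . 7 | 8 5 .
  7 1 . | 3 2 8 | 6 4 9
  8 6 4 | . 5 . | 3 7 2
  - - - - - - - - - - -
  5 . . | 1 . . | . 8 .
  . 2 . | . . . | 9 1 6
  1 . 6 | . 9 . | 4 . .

Step 1. [r2c3∈{1,3,5,8,9}] 1 has one home in col 3: r2c3 ⇒ r2c3=1.
Step 2. [r2c5∈{8}] r2c5 is down to just 8. So r2c5=8.
Step 3. [r3c1∈{3,6,9}] col 1 places 9 nowhere but r3c1. So r3c1=9.
Step 4. [r9c9∈{3,5,7}] across col 9, 5 lands solely at r9c9, so r9c9=5.
Step 5. [r4c5∈{1,4,6}] row 4 places 4 nowhere but r4c5. So r4c5=4.
Step 6. [r2c9∈{3,7}] box 3 places 3 nowhere but r2c9 ⇒ r2c9=3.
Step 7. [r8c4∈{5,7,8}] r8c4 is the only open cell in row 8 admitting 7. So r8c4=7.
Step 8. [r3c4∈{5,6}] col 4 places 5 nowhere but r3c4. So r3c4=5.
Step 9. [r9c2∈{3,7,8}] across row 9, 7 lands solely at r9c2. So r9c2=7.
Step 10. [r7c2∈{3}] r7c2's peers cover all but 3 ⇒ r7c2=3.
Step 11. [r7c6∈{2,4,6}] 4 has one home in row 7: r7c6. So r7c6=4.
Step 12. [r6c4∈{9}] r6c4's peers cover all but 9 ⇒ r6c4=9.
Step 13. [r7c5∈{6}] only 6 remains possible at r7c5. So r7c5=6.
Step 14. [r7c7∈{2,7}] across row 7, 2 lands solely at r7c7. So r7c7=2.
Step 15. [r3c3∈{3,8}] in row 3, 3 fits only at r3c3, so r3c3=3.
Step 16. [r1c9∈{8}] r1c9 is down to just 8, so r1c9=8.
Step 17. [r7c9∈{7}] r7c9's peers cover all but 7. So r7c9=7.
Step 18. [r6c6∈{1}] r6c6's peers cover all but 1. So r6c6=1.
Step 19. [r9c4∈{8}] r9c4 is down to just 8 ⇒ r9c4=8.
Step 20. [r7c3∈{9}] r7c3's peers cover all but 9 ⇒ r7c3=9.
Step 21. [r3c6∈{6}] r3c6's peers cover all but 6. So r3c6=6.
Step 22. [r1c1∈{6}] only 6 remains possible at r1c1, so r1c1=6.
Step 23. [r5c3∈{5}] r5c3's peers cover all but 5, so r5c3=5.
Step 24. [r4c9∈{1}] nothing but 1 survives at r4c9 ⇒ r4c9=1.
Step 25. [r4c1∈{3}] nothing but 3 survives at r4c1 ⇒ r4c1=3.
Step 26. [r8c1∈{4}] nothing but 4 survives at r8c1 ⇒ r8c1=4.
Step 27. [r2c6∈{9}] r2c6 has the single candidate 9. So r2c6=9.
Step 28. [r2c2∈{5}] r2c2 is down to just 5. So r2c2=5.
Step 29. [r8c5∈{3}] only 3 remains possible at r8c5, so r8c5=3.
Step 30. [r2c7∈{7}] only 7 remains possible at r2c7 ⇒ r2c7=7.
Step 31. [r9c8∈{3}] r9c8 is down to just 3, so r9c8=3.
Step 32. [r3c2∈{8}] only 8 remains possible at r3c2, so r3c2=8.
Step 33. [r1c5∈{1}] only 1 remains possible at r1c5 ⇒ r1c5=1.
Step 34. [r9c6∈{2}] nothing but 2 survives at r9c6 ⇒ r9c6=2.
Step 35. [r4c4∈{6}] r4c4 is down to just 6, so r4c4=6.
Step 36. [r8c6∈{5}] r8c6's peers cover all but 5, so r8c6=5.
Step 37. [r8c3∈{8}] nothing but 8 survives at r8c3, so r8c3=8.

Answer: 6 4 7 2 1 3 5 9 8 / 2 5 1 4 8 9 7 6 3 / 9 8 3 5 7 6 1 2 4 / 3 9 2 6 4 7 8 5 1 / 7 1 5 3 2 8 6 4 9 / 8 6 4 9 5 1 3 7 2 / 5 3 9 1 6 4 2 8 7 / 4 2 8 7 3 5 9 1 6 / 1 7 6 8 9 2 4 3 5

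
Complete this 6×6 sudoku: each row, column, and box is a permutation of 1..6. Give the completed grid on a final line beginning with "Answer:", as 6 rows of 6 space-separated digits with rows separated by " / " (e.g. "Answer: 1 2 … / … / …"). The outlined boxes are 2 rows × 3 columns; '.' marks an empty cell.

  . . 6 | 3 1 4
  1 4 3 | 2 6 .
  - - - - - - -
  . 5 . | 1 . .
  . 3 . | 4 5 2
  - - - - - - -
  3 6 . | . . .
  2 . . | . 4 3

Step 1. [r5c3∈{1,4,5}] r5c3 is the only open cell in row 5 admitting 4. So r5c3=4.
Step 2. [r5c4∈{5}] r5c4's peers cover all but 5. So r5c4=5.
Step 3. [r3c1∈{4,6}] in row 3, 4 fits only at r3c1, so r3c1=4.
Step 4. [r6c3∈{1,5}] across row 6, 5 lands solely at r6c3 ⇒ r6c3=5.
Step 5. [r3c5∈{3}] r3c5's peers cover all but 3 ⇒ r3c5=3.
Step 6. [r3c3∈{2}] only 2 remains possible at r3c3 ⇒ r3c3=2.
Step 7. [r6c2∈{1}] r6c2 is down to just 1 ⇒ r6c2=1.
Step 8. [r6c4∈{6}] r6c4's peers cover all but 6. So r6c4=6.
Step 9. [r1c2∈{2}] nothing but 2 survives at r1c2. So r1c2=2.
Step 10. [r2c6∈{5}] nothing but 5 survives at r2c6, so r2c6=5.
Step 11. [r5c5∈{2}] r5c5's peers cover all but 2, so r5c5=2.
Step 12. [r4c3∈{1}] r4c3's peers cover all but 1, so r4c3=1.
Step 13. [r3c6∈{6}] only 6 remains possible at r3c6 ⇒ r3c6=6.
Step 14. [r5c6∈{1}] r5c6's peers cover all but 1. So r5c6=1.
Step 15. [r4c1∈{6}] r4c1's peers cover all but 6, so r4c1=6.
Step 16. [r1c1∈{5}] r1c1's peers cover all but 5, so r1c1=5.

Answer: 5 2 6 3 1 4 / 1 4 3 2 6 5 / 4 5 2 1 3 6 / 6 3 1 4 5 2 / 3 6 4 5 2 1 / 2 1 5 6 4 3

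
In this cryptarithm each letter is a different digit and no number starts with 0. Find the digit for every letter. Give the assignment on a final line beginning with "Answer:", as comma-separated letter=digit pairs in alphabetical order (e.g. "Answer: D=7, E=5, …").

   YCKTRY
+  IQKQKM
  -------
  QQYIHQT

Step 1. [col 1: Y + M ≡ T (mod 10)] M=2 is one option consistent with column 1 (Y + M ≡ T (mod 10), carry-in 0) — take it, so M=2.
Step 2. [col 1: Y + M ≡ T (mod 10)] column 1 (Y + M ≡ T (mod 10), carry-in 0) doesn't pin T yet; pick T=7 and continue. So T=7.
Step 3. [col 1: Y + M ≡ T (mod 10)] in column 1 we have Y+M≡T with carry-in 0; given M=2, T=7 and digits 2,7 already taken and all letters distinct, that pins Y to 5, so Y=5.
Step 4. [col 2: R + K ≡ Q (mod 10)] K=3 is one option consistent with column 2 (R + K ≡ Q (mod 10), carry-in 0) — take it, so K=3.
Step 5. [col 2: R + K ≡ Q (mod 10)] Q=1 is one option consistent with column 2 (R + K ≡ Q (mod 10), carry-in 0) — take it, so Q=1.
Step 6. [col 2: R + K ≡ Q (mod 10)] from column 2 (K=3, Q=1, carry-in 0, digits 1,2,3,5,7 already taken and all letters distinct): R must equal 8 ⇒ R=8.
Step 7. [col 3: T + Q ≡ H (mod 10)] in column 3 we have T+Q≡H with carry-in 1; given T=7, Q=1 and digits 1,2,3,5,7,8 already taken and all letters distinct, that pins H to 9, so H=9.
Step 8. [col 4: K + K ≡ I (mod 10)] column 4 reads K+K+carry(0)=I with K=3; with digits 1,2,3,5,7,8,9 already taken and all letters distinct, the only value for I is 6. So I=6.
Step 9. [col 5: C + Q ≡ Y (mod 10)] in column 5 we have C+Q≡Y with carry-in 0; given Q=1, Y=5 and digits 1,2,3,5,6,7,8,9 already taken and all letters distinct, that pins C to 4. So C=4.

Answer: C=4, H=9, I=6, K=3, M=2, Q=1, R=8, T=7, Y=5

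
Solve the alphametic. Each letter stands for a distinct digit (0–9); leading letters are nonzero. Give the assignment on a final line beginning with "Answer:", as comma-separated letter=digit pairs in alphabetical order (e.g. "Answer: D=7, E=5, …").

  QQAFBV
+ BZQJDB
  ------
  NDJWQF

Step 1. [col 1: V + B ≡ F (mod 10)] no forcing yet in column 1 (carry-in 0); F=2 is free and consistent — try it ⇒ F=2.
Step 2. [col 1: V + B ≡ F (mod 10)] V=9 is one option consistent with column 1 (V + B ≡ F (mod 10), carry-in 0) — take it. So V=9.
Step 3. [col 1: V + B ≡ F (mod 10)] from column 1 (V=9, F=2, carry-in 0, digits 2,9 already taken and all letters distinct): B must equal 3. So B=3.
Step 4. [col 2: B + D ≡ Q (mod 10)] column 2 (B + D ≡ Q (mod 10), carry-in 1) doesn't pin D yet; pick D=0 and continue ⇒ D=0.
Step 5. [col 2: B + D ≡ Q (mod 10)] column 2 reads B+D+carry(1)=Q with B=3, D=0; with digits 0,2,3,9 already taken and all letters distinct, the only value for Q is 4. So Q=4.
Step 6. [col 3: F + J ≡ W (mod 10)] no forcing yet in column 3 (carry-in 0); J=5 is free and consistent — try it ⇒ J=5.
Step 7. [col 3: F + J ≡ W (mod 10)] column 3 reads F+J+carry(0)=W with F=2, J=5; with digits 0,2,3,4,5,9 already taken and all letters distinct, the only value for W is 7, so W=7.
Step 8. [col 4: A + Q ≡ J (mod 10)] column 4: given Q=4, J=5, carry-in 0, and digits 0,2,3,4,5,7,9 already taken and all letters distinct, A+Q≡J (mod 10) forces A=1. So A=1.
Step 9. [col 5: Q + Z ≡ D (mod 10)] column 5 reads Q+Z+carry(0)=D with Q=4, D=0; with digits 0,1,2,3,4,5,7,9 already taken and all letters distinct, the only value for Z is 6, so Z=6.
Step 10. [col 6: Q + B ≡ N (mod 10)] column 6 reads Q+B+carry(1)=N with Q=4, B=3; with digits 0,1,2,3,4,5,6,7,9 already taken and all letters distinct, the only value for N is 8. So N=8.

Answer: A=1, B=3, D=0, F=2, J=5, N=8, Q=4, V=9, W=7, Z=6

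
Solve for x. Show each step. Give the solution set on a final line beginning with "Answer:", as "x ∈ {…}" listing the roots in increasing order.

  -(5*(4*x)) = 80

Step 1. [-(5*(4*x)) = 80] flip signs both sides. So neg: 5*(4*x) = -80.
Step 2. [5*(4*x) = -80] LHS = 5·(…); ÷5 both sides. So div: 4*x = -16.
Step 3. [4*x = -16] divide by the outer 4. So div: x = -4.

Answer: x ∈ {-4}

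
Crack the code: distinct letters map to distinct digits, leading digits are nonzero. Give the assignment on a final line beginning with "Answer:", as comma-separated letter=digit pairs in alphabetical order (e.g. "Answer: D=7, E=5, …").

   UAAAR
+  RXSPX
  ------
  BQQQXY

Step 1. [col 1: R + X ≡ Y (mod 10)] several values work for X in column 1 (R + X ≡ Y (mod 10), carry-in 0); try X=6, so X=6.
Step 2. [col 1: R + X ≡ Y (mod 10)] column 1 (R + X ≡ Y (mod 10), carry-in 0) doesn't pin R yet; pick R=8 and continue, so R=8.
Step 3. [col 1: R + X ≡ Y (mod 10)] column 1 reads R+X+carry(0)=Y with R=8, X=6; with digits 6,8 already taken and all letters distinct, the only value for Y is 4. So Y=4.
Step 4. [col 2: A + P ≡ X (mod 10)] no forcing yet in column 2 (carry-in 1); P=0 is free and consistent — try it, so P=0.
Step 5. [col 2: A + P ≡ X (mod 10)] in column 2 we have A+P≡X with carry-in 1; given P=0, X=6 and digits 0,4,6,8 already taken and all letters distinct, that pins A to 5. So A=5.
Step 6. [col 3: A + S ≡ Q (mod 10)] S=7 is one option consistent with column 3 (A + S ≡ Q (mod 10), carry-in 0) — take it, so S=7.
Step 7. [col 3: A + S ≡ Q (mod 10)] from column 3 (A=5, S=7, carry-in 0, digits 0,4,5,6,7,8 already taken and all letters distinct): Q must equal 2, so Q=2.
Step 8. [B] B is the leading digit of a 6-digit sum of two 5-digit numbers; the final carry is exactly 1, so B=1.
Step 9. [col 5: U + R ≡ Q (mod 10)] column 5 reads U+R+carry(1)=Q with R=8, Q=2; with digits 0,1,2,4,5,6,7,8 already taken and all letters distinct, the only value for U is 3 ⇒ U=3.

Answer: A=5, B=1, P=0, Q=2, R=8, S=7, U=3, X=6, Y=4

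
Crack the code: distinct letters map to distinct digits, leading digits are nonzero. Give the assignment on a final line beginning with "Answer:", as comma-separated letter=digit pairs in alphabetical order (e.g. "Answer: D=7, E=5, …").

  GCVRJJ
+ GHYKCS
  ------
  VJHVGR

Step 1. [col 1: J + S ≡ R (mod 10)] no forcing yet in column 1 (carry-in 0); S=9 is free and consistent — try it. So S=9.
Step 2. [col 1: J + S ≡ R (mod 10)] column 1 (J + S ≡ R (mod 10), carry-in 0) doesn't pin J yet; pick J=8 and continue ⇒ J=8.
Step 3. [col 1: J + S ≡ R (mod 10)] from column 1 (J=8, S=9, carry-in 0, digits 8,9 already taken and all letters distinct): R must equal 7, so R=7.
Step 4. [col 2: J + C ≡ G (mod 10)] no forcing yet in column 2 (carry-in 1); C=3 is free and consistent — try it, so C=3.
Step 5. [col 2: J + C ≡ G (mod 10)] column 2 reads J+C+carry(1)=G with J=8, C=3; with digits 3,7,8,9 already taken and all letters distinct, the only value for G is 2, so G=2.
Step 6. [col 3: R + K ≡ V (mod 10)] in column 3 we have R+K≡V with carry-in 1; given R=7 and digits 2,3,7,8,9 already taken and all letters distinct, that pins K to 6, so K=6.
Step 7. [col 3: R + K ≡ V (mod 10)] column 3: given R=7, K=6, carry-in 1, and digits 2,3,6,7,8,9 already taken and all letters distinct, R+K≡V (mod 10) forces V=4 ⇒ V=4.
Step 8. [col 4: V + Y ≡ H (mod 10)] column 4 (V + Y ≡ H (mod 10), carry-in 1) doesn't pin Y yet; pick Y=0 and continue ⇒ Y=0.
Step 9. [col 4: V + Y ≡ H (mod 10)] column 4 reads V+Y+carry(1)=H with V=4, Y=0; with digits 0,2,3,4,6,7,8,9 already taken and all letters distinct, the only value for H is 5. So H=5.

Answer: C=3, G=2, H=5, J=8, K=6, R=7, S=9, V=4, Y=0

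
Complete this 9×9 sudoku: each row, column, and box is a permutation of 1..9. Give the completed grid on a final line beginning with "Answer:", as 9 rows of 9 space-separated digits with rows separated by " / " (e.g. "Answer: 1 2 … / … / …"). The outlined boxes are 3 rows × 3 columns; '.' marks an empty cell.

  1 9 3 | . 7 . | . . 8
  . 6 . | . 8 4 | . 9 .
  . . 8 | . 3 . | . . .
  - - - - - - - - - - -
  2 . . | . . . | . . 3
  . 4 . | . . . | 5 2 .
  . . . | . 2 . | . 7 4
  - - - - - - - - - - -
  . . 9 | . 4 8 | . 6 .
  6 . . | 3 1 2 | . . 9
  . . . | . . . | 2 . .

Step 1. [r9c8∈{1,3,4,5,8}] across col 8, 3 lands solely at r9c8 ⇒ r9c8=3.
Step 2. [r4c4∈{1,4,5,6,7,8,9}] 4 has one home in row 4: r4c4, so r4c4=4.
Step 3. [r7c2∈{1,2,3,5,7}] in row 7, 2 fits only at r7c2. So r7c2=2.
Step 4. [r6c2∈{1,3,5,8}] across col 2, 3 lands solely at r6c2, so r6c2=3.
Step 5. [r3c1∈{4,5,7}] r3c1 is the only open cell in box 1 admitting 4 ⇒ r3c1=4.
Step 6. [r9c3∈{1,4,5,7}] in row 9, 4 fits only at r9c3 ⇒ r9c3=4.
Step 7. [r9c2∈{1,5,7,8}] 1 has one home in box 7: r9c2. So r9c2=1.
Step 8. [r9c1∈{5,7,8}] across row 9, 8 lands solely at r9c1. So r9c1=8.
Step 9. [r5c4∈{1,6,7,8,9}] r5c4 is the only open cell in row 5 admitting 8. So r5c4=8.
Step 10. [r6c7∈{1,6,8,9}] in row 6, 8 fits only at r6c7, so r6c7=8.
Step 11. [r4c8∈{1}] r4c8 is down to just 1 ⇒ r4c8=1.
Step 12. [r3c8∈{5}] only 5 remains possible at r3c8. So r3c8=5.
Step 13. [r3c2∈{7}] r3c2 is down to just 7. So r3c2=7.
Step 14. [r5c9∈{6}] r5c9 has the single candidate 6, so r5c9=6.
Step 15. [r5c5∈{9}] r5c5 is down to just 9. So r5c5=9.
Step 16. [r1c4∈{2,5,6}] row 1 places 2 nowhere but r1c4, so r1c4=2.
Step 17. [r1c6∈{5,6}] in row 1, 5 fits only at r1c6 ⇒ r1c6=5.
Step 18. [r2c4∈{1}] r2c4 has the single candidate 1. So r2c4=1.
Step 19. [r5c1∈{7}] r5c1 has the single candidate 7. So r5c1=7.
Step 20. [r8c2∈{5}] r8c2 is down to just 5 ⇒ r8c2=5.
Step 21. [r2c1∈{5}] only 5 remains possible at r2c1. So r2c1=5.
Step 22. [r1c7∈{4,6}] r1c7 is the only open cell in row 1 admitting 6 ⇒ r1c7=6.
Step 23. [r5c3∈{1}] only 1 remains possible at r5c3, so r5c3=1.
Step 24. [r3c7∈{1}] nothing but 1 survives at r3c7 ⇒ r3c7=1.
Step 25. [r7c7∈{7}] r7c7 is down to just 7 ⇒ r7c7=7.
Step 26. [r7c4∈{5}] nothing but 5 survives at r7c4 ⇒ r7c4=5.
Step 27. [r6c4∈{6}] nothing but 6 survives at r6c4 ⇒ r6c4=6.
Step 28. [r9c4∈{7,9}] 7 has one home in col 4: r9c4, so r9c4=7.
Step 29. [r3c6∈{6,9}] in row 3, 6 fits only at r3c6, so r3c6=6.
Step 30. [r4c5∈{5}] r4c5's peers cover all but 5, so r4c5=5.
Step 31. [r3c9∈{2}] only 2 remains possible at r3c9 ⇒ r3c9=2.
Step 32. [r8c7∈{4}] nothing but 4 survives at r8c7. So r8c7=4.
Step 33. [r2c7∈{3}] r2c7 has the single candidate 3. So r2c7=3.
Step 34. [r6c1∈{9}] r6c1 has the single candidate 9, so r6c1=9.
Step 35. [r4c2∈{8}] r4c2 is down to just 8, so r4c2=8.
Step 36. [r7c1∈{3}] only 3 remains possible at r7c1. So r7c1=3.
Step 37. [r6c3∈{5}] only 5 remains possible at r6c3 ⇒ r6c3=5.
Step 38. [r8c8∈{8}] r8c8's peers cover all but 8. So r8c8=8.
Step 39. [r9c9∈{5}] nothing but 5 survives at r9c9. So r9c9=5.
Step 40. [r3c4∈{9}] r3c4 is down to just 9 ⇒ r3c4=9.
Step 41. [r1c8∈{4}] r1c8's peers cover all but 4. So r1c8=4.
Step 42. [r6c6∈{1}] nothing but 1 survives at r6c6. So r6c6=1.
Step 43. [r2c9∈{7}] nothing but 7 survives at r2c9 ⇒ r2c9=7.
Step 44. [r4c7∈{9}] r4c7's peers cover all but 9. So r4c7=9.
Step 45. [r8c3∈{7}] only 7 remains possible at r8c3. So r8c3=7.
Step 46. [r9c6∈{9}] r9c6's peers cover all but 9. So r9c6=9.
Step 47. [r4c3∈{6}] r4c3 is down to just 6, so r4c3=6.
Step 48. [r9c5∈{6}] only 6 remains possible at r9c5, so r9c5=6.
Step 49. [r4c6∈{7}] only 7 remains possible at r4c6, so r4c6=7.
Step 50. [r7c9∈{1}] r7c9 is down to just 1, so r7c9=1.
Step 51. [r5c6∈{3}] only 3 remains possible at r5c6, so r5c6=3.
Step 52. [r2c3∈{2}] nothing but 2 survives at r2c3. So r2c3=2.

Answer: 1 9 3 2 7 5 6 4 8 / 5 6 2 1 8 4 3 9 7 / 4 7 8 9 3 6 1 5 2 / 2 8 6 4 5 7 9 1 3 / 7 4 1 8 9 3 5 2 6 / 9 3 5 6 2 1 8 7 4 / 3 2 9 5 4 8 7 6 1 / 6 5 7 3 1 2 4 8 9 / 8 1 4 7 6 9 2 3 5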